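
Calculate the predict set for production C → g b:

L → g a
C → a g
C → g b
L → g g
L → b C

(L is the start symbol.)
{ 'g' }

PREDICT(C → g b) = (FIRST(RHS) \ {ε}) ∪ (FOLLOW(C) if ε ∈ FIRST(RHS), i.e. RHS ⇒* ε)
FIRST(g b) = { 'g' }
ε ∉ FIRST(g b), so FOLLOW(C) is not added.
PREDICT(C → g b) = { 'g' }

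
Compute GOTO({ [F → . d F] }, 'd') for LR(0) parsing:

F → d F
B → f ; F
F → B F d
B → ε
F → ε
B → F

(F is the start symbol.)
{ [B → . F], [B → . f ; F], [B → .], [F → . B F d], [F → . d F], [F → .], [F → d . F] }

GOTO(I, 'd') = CLOSURE({ [A → αX.β] : [A → α.Xβ] ∈ I, X = 'd' })

Items with dot before 'd', with the dot advanced:
  [F → . d F] → [F → d . F]
Closure of the advanced items:
  [F → d . F] has the dot before F: add [F → . d F], [F → . B F d], [F → .]
  [F → . B F d] has the dot before B: add [B → . f ; F], [B → .], [B → . F]

GOTO = { [B → . F], [B → . f ; F], [B → .], [F → . B F d], [F → . d F], [F → .], [F → d . F] }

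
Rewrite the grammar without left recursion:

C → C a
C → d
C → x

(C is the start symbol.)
C is directly left-recursive. The standard transformation for
  A → A α₁ | ... | A α_m | β₁ | ... | β_n
is
  A  → β₁ A' | ... | β_n A'
  A' → α₁ A' | ... | α_m A' | ε

C → d becomes C → d C'
C → x becomes C → x C'
C → C a becomes C' → a C'
Add C' → ε

Resulting grammar:
C → d C'
C → x C'
C' → a C'
C' → ε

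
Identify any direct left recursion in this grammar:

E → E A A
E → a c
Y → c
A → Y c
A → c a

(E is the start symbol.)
Yes, E is left-recursive

E → E A A: LEFT RECURSIVE (starts with E)
E → a c: starts with a
Y → c: starts with c
A → Y c: starts with Y
A → c a: starts with c

The grammar has direct left recursion on: E.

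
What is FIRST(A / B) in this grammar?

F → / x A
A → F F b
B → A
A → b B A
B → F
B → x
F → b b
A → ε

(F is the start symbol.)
{ '/', 'b' }

FIRST sets of the non-terminals involved (from the grammar, by fixed-point iteration):
  FIRST(A) = { '/', 'b', ε }

To compute FIRST(A / B), process the symbols left to right:
Symbol A is a non-terminal. Add FIRST(A) \ {ε} = { '/', 'b' }
A is nullable (ε ∈ FIRST(A)), continue to the next symbol.
Symbol / is a terminal. Add '/' and stop.
FIRST(A / B) = { '/', 'b' }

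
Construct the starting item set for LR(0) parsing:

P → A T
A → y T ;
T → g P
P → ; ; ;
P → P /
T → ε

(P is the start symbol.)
First, augment the grammar with P' → P
I₀ = CLOSURE({ [P' → . P] }):
  [P' → . P] has the dot before P: add [P → . A T], [P → . ; ; ;], [P → . P /]
  [P → . A T] has the dot before A: add [A → . y T ;]
No further items can be added.

I₀ = { [A → . y T ;], [P → . ; ; ;], [P → . A T], [P → . P /], [P' → . P] }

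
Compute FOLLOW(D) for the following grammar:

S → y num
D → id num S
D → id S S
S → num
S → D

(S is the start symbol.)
{ $, 'id', 'num', 'y' }

In S → D: D is at the end, add FOLLOW(S)

The FOLLOW sets referred to above (computed the same way, to a fixed point):
  FOLLOW(S) = { $, 'id', 'num', 'y' }

Taking the union: FOLLOW(D) = { $, 'id', 'num', 'y' }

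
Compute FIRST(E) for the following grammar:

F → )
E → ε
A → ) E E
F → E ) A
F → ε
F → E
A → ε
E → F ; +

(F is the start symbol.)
{ ')', ';', ε }

To compute FIRST(E), examine every production with E on the left-hand side, reading each right-hand side left to right until a non-nullable symbol is reached.

FIRST sets of the other non-terminals involved (by the same procedure, iterated to a fixed point):
  FIRST(F) = { ')', ';', ε }

From E → ε:
  - ε-production, so ε ∈ FIRST(E)
From E → F ; +:
  - F is a non-terminal: add FIRST(F) \ {ε} = { ')', ';' }
    F is nullable, so continue to the next symbol
  - ';' is a terminal: add ';' and stop

Collecting: FIRST(E) = { ')', ';', ε }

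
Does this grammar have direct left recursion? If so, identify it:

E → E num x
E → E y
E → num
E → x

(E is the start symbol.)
E → E num x: LEFT RECURSIVE (starts with E)
E → E y: LEFT RECURSIVE (starts with E)
E → num: starts with num
E → x: starts with x

The grammar has direct left recursion on: E.

Answer: Yes, E is left-recursive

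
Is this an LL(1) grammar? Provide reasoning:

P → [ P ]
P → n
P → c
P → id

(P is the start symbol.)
A grammar is LL(1) if for each non-terminal N with multiple productions, the predict sets of those productions are pairwise disjoint, where PREDICT(N → α) = (FIRST(α) \ {ε}) ∪ (FOLLOW(N) if α ⇒* ε).

For P:
  PREDICT(P → '[' P ']') = { '[' }
  PREDICT(P → n) = { 'n' }
  PREDICT(P → c) = { 'c' }
  PREDICT(P → id) = { 'id' }

All predict sets are disjoint. The grammar IS LL(1).

Answer: Yes, the grammar is LL(1).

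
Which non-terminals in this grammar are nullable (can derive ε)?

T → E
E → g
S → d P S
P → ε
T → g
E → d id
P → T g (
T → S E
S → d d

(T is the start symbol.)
{ 'P' }

A non-terminal is nullable if it can derive ε (the empty string): either it has an ε-production, or it has a production whose right-hand side consists entirely of nullable non-terminals.

ε-productions: P → ε
So P is immediately nullable.
No further non-terminal can be added: every production for the remaining non-terminals contains a terminal or a non-nullable non-terminal.
Nullable = { 'P' }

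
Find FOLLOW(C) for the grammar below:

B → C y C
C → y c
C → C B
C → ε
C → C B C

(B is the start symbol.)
{ $, 'y' }

To compute FOLLOW(C), find every occurrence of C on a right-hand side N → α C β: add FIRST(β) \ {ε}, and if β is empty or nullable also add FOLLOW(N). Iterate to a fixed point.

In B → C y C: C is followed by y C, add FIRST(y C) \ {ε} = { 'y' }
In B → C y C: C is at the end, add FOLLOW(B)
In C → C B: C is followed by B, add FIRST(B) \ {ε} = { 'y' }
In C → C B C: C is followed by B C, add FIRST(B C) \ {ε} = { 'y' }
In C → C B C: C is at the end; this adds FOLLOW(C) to itself — nothing new

The FOLLOW sets referred to above (computed the same way, to a fixed point):
  FOLLOW(B) = { $, 'y' }

Taking the union: FOLLOW(C) = { $, 'y' }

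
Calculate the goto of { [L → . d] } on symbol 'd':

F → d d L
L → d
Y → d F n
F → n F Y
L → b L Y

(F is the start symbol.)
{ [L → d .] }

GOTO(I, 'd') = CLOSURE({ [A → αX.β] : [A → α.Xβ] ∈ I, X = 'd' })

Items with dot before 'd', with the dot advanced:
  [L → . d] → [L → d .]
Closure adds nothing (no advanced item has the dot before a non-terminal).

GOTO = { [L → d .] }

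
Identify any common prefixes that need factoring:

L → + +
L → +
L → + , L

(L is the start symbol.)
Left-factoring is needed when two productions for the same non-terminal
share a common prefix on the right-hand side.

Productions for L:
  L → + +
  L → +
  L → + , L

Found common prefix '+' in productions for L

Answer: Yes, L has productions with common prefix '+'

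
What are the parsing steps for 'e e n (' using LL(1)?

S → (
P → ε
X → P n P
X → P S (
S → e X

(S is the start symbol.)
LL(1) parsing maintains a stack (initially the start symbol over $) and the input. At each step: if the stack top is a terminal, match it against the current input token; if it is a non-terminal N, replace it with the RHS of M[N, lookahead] (the unique production whose predict set contains the lookahead).

Stack is shown with the top on the left.

Stack      Input      Action
----------------------------
S $        e e n ( $  output S → e X
e X $      e e n ( $  match 'e'
X $        e n ( $    output X → P S (
P S ( $    e n ( $    output P → ε
S ( $      e n ( $    output S → e X
e X ( $    e n ( $    match 'e'
X ( $      n ( $      output X → P n P
P n P ( $  n ( $      output P → ε
n P ( $    n ( $      match 'n'
P ( $      ( $        output P → ε
( $        ( $        match '('
$          $          accept

The string is accepted.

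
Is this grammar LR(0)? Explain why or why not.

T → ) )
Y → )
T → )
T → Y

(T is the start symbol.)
Augment with T' → T and build the canonical LR(0) collection (I0 = CLOSURE({[T' → . T]}), then GOTO on every symbol after a dot until no new states appear). It has 5 states:
  I0: { [T → . ) )], [T → . )], [T → . Y], [T' → . T], [Y → . )] }  — shift
  I1: { [T → ) . )], [T → ) .], [Y → ) .] }  — shift, 2 reduces
  I2: { [T' → T .] }  — accept
  I3: { [T → Y .] }  — reduce
  I4: { [T → ) ) .] }  — reduce

Conflict in state I1:
  Shift-reduce conflict between [T → ) .] and [T → ) . )]
So the grammar is NOT LR(0).

Answer: No. Shift-reduce conflict between [T → ) .] and [T → ) . )]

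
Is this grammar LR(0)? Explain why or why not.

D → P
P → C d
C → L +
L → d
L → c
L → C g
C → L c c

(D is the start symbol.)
Yes, the grammar is LR(0)

Augment with D' → D and build the canonical LR(0) collection (I0 = CLOSURE({[D' → . D]}), then GOTO on every symbol after a dot until no new states appear). It has 12 states:
  I0: { [C → . L +], [C → . L c c], [D → . P], [D' → . D], [L → . C g], [L → . c], [L → . d], [P → . C d] }  — shift
  I1: { [L → C . g], [P → C . d] }  — shift
  I2: { [D' → D .] }  — accept
  I3: { [C → L . +], [C → L . c c] }  — shift
  I4: { [D → P .] }  — reduce
  I5: { [L → c .] }  — reduce
  I6: { [L → d .] }  — reduce
  I7: { [C → L + .] }  — reduce
  I8: { [C → L c . c] }  — shift
  I9: { [C → L c c .] }  — reduce
  I10: { [P → C d .] }  — reduce
  I11: { [L → C g .] }  — reduce

Every state is either a pure shift/goto state or contains exactly one complete item and nothing to shift — no conflicts. The grammar is LR(0).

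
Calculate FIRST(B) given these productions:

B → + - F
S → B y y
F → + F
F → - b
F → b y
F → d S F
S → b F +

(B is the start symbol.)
{ '+' }

From B → + - F:
  - '+' is a terminal: add '+' and stop

Collecting: FIRST(B) = { '+' }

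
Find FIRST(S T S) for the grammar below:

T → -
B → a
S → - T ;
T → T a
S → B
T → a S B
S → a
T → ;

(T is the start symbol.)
FIRST sets of the non-terminals involved (from the grammar, by fixed-point iteration):
  FIRST(S) = { '-', 'a' }

To compute FIRST(S T S), process the symbols left to right:
Symbol S is a non-terminal. Add FIRST(S) \ {ε} = { '-', 'a' }
S is not nullable (ε ∉ FIRST(S)), so stop here.
FIRST(S T S) = { '-', 'a' }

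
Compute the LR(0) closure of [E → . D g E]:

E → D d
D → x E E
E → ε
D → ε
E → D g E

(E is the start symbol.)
{ [D → . x E E], [D → .], [E → . D g E] }

To compute CLOSURE, for each item [A → α.Bβ] where B is a non-terminal, add [B → .γ] for all productions B → γ; repeat for the newly added items until nothing changes.

Start with: [E → . D g E]
  [E → . D g E] has the dot before D: add [D → . x E E], [D → .]
No further items can be added.

CLOSURE = { [D → . x E E], [D → .], [E → . D g E] }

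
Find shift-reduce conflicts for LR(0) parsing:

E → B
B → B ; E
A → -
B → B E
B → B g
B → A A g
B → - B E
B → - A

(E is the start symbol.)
Yes — I1: [A → - .] vs [A → . -]; I3: [E → B .] vs [A → . -]; I12: [B → - A .] vs [A → . -]

Augment with E' → E and build the canonical LR(0) collection (I0 = CLOSURE({[E' → . E]}), then GOTO on every symbol after a dot until no new states appear). It has 15 states:
  I0: { [A → . -], [B → . - A], [B → . - B E], [B → . A A g], [B → . B ; E], [B → . B E], [B → . B g], [E → . B], [E' → . E] }  — shift
  I1: { [A → - .], [A → . -], [B → - . A], [B → - . B E], [B → . - A], [B → . - B E], [B → . A A g], [B → . B ; E], [B → . B E], [B → . B g] }  — shift, reduce
  I2: { [A → . -], [B → A . A g] }  — shift
  I3: { [A → . -], [B → . - A], [B → . - B E], [B → . A A g], [B → . B ; E], [B → . B E], [B → . B g], [B → B . ; E], [B → B . E], [B → B . g], [E → . B], [E → B .] }  — shift, reduce
  I4: { [E' → E .] }  — accept
  I5: { [A → . -], [B → . - A], [B → . - B E], [B → . A A g], [B → . B ; E], [B → . B E], [B → . B g], [B → B ; . E], [E → . B] }  — shift
  I6: { [B → B E .] }  — reduce
  I7: { [B → B g .] }  — reduce
  I8: { [B → B ; E .] }  — reduce
  I9: { [A → - .] }  — reduce
  I10: { [B → A A . g] }  — shift
  I11: { [B → A A g .] }  — reduce
  I12: { [A → . -], [B → - A .], [B → A . A g] }  — shift, reduce
  I13: { [A → . -], [B → - B . E], [B → . - A], [B → . - B E], [B → . A A g], [B → . B ; E], [B → . B E], [B → . B g], [B → B . ; E], [B → B . E], [B → B . g], [E → . B] }  — shift
  I14: { [B → - B E .], [B → B E .] }  — 2 reduces

I1 contains reduce item [A → - .] and shift items [A → . -], [B → . - A], [B → . - B E] — shift-reduce conflict.
I3 contains reduce item [E → B .] and shift items [A → . -], [B → . - A], [B → . - B E], [B → B . ; E], [B → B . g] — shift-reduce conflict.
I12 contains reduce item [B → - A .] and shift item [A → . -] — shift-reduce conflict.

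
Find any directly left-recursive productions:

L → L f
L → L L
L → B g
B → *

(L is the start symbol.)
Direct left recursion occurs when N → N α for some non-terminal N (the right-hand side begins with the left-hand side itself).

L → L f: LEFT RECURSIVE (starts with L)
L → L L: LEFT RECURSIVE (starts with L)
L → B g: starts with B
B → *: starts with '*'

The grammar has direct left recursion on: L.

Answer: Yes, L is left-recursive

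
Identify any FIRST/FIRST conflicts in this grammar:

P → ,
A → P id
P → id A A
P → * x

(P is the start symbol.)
A FIRST/FIRST conflict occurs when two productions N → α and N → β for the same non-terminal have FIRST(α) ∩ FIRST(β) ≠ ∅ (with ε ∈ FIRST of a nullable right-hand side, so two nullable alternatives also conflict).

Productions for P:
  P → ,: FIRST = { ',' }
  P → id A A: FIRST = { 'id' }
  P → * x: FIRST = { '*' }
A has only one production, so no FIRST/FIRST conflict is possible there.

All alternatives of each non-terminal have pairwise disjoint FIRST sets.

Answer: No FIRST/FIRST conflicts.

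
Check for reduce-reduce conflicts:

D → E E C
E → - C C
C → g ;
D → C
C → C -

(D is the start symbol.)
A reduce-reduce conflict occurs when an LR(0) state has two complete items [A → α .] and [B → β .] — both call for a reduction, and with no lookahead the parser cannot choose between them.

Augment with D' → D and build the canonical LR(0) collection (I0 = CLOSURE({[D' → . D]}), then GOTO on every symbol after a dot until no new states appear). It has 12 states:
  I0: { [C → . C -], [C → . g ;], [D → . C], [D → . E E C], [D' → . D], [E → . - C C] }  — shift
  I1: { [C → . C -], [C → . g ;], [E → - . C C] }  — shift
  I2: { [C → C . -], [D → C .] }  — shift, reduce
  I3: { [D' → D .] }  — accept
  I4: { [D → E . E C], [E → . - C C] }  — shift
  I5: { [C → g . ;] }  — shift
  I6: { [C → g ; .] }  — reduce
  I7: { [C → . C -], [C → . g ;], [D → E E . C] }  — shift
  I8: { [C → C . -], [D → E E C .] }  — shift, reduce
  I9: { [C → C - .] }  — reduce
  I10: { [C → . C -], [C → . g ;], [C → C . -], [E → - C . C] }  — shift
  I11: { [C → C . -], [E → - C C .] }  — shift, reduce

No state contains more than one complete item.

Answer: No reduce-reduce conflicts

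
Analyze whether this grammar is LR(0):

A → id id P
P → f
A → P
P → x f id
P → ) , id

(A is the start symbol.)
A grammar is LR(0) if no state in the canonical LR(0) collection has:
  - both a shift item (dot before a terminal) and a complete item (shift-reduce conflict), or
  - two or more complete items (reduce-reduce conflict; the accept item [A' → A .] counts as a complete item here).

Augment with A' → A and build the canonical LR(0) collection (I0 = CLOSURE({[A' → . A]}), then GOTO on every symbol after a dot until no new states appear). It has 13 states:
  I0: { [A → . P], [A → . id id P], [A' → . A], [P → . ) , id], [P → . f], [P → . x f id] }  — shift
  I1: { [P → ) . , id] }  — shift
  I2: { [A' → A .] }  — accept
  I3: { [A → P .] }  — reduce
  I4: { [P → f .] }  — reduce
  I5: { [A → id . id P] }  — shift
  I6: { [P → x . f id] }  — shift
  I7: { [P → x f . id] }  — shift
  I8: { [P → x f id .] }  — reduce
  I9: { [A → id id . P], [P → . ) , id], [P → . f], [P → . x f id] }  — shift
  I10: { [A → id id P .] }  — reduce
  I11: { [P → ) , . id] }  — shift
  I12: { [P → ) , id .] }  — reduce

Every state is either a pure shift/goto state or contains exactly one complete item and nothing to shift — no conflicts. The grammar is LR(0).

Answer: Yes, the grammar is LR(0)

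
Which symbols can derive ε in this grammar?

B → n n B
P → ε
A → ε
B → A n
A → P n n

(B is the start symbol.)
A non-terminal is nullable if it can derive ε (the empty string): either it has an ε-production, or it has a production whose right-hand side consists entirely of nullable non-terminals.

ε-productions: P → ε, A → ε
So P, A are immediately nullable.
No further non-terminal can be added: every production for the remaining non-terminals contains a terminal or a non-nullable non-terminal.
Nullable = { 'A', 'P' }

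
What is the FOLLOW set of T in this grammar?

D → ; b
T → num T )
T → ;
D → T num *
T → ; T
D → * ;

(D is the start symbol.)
{ ')', 'num' }

In T → num T ): T is followed by ')', add FIRST(')') \ {ε} = { ')' }
In D → T num *: T is followed by num '*', add FIRST(num '*') \ {ε} = { 'num' }
In T → ; T: T is at the end; this adds FOLLOW(T) to itself — nothing new

Taking the union: FOLLOW(T) = { ')', 'num' }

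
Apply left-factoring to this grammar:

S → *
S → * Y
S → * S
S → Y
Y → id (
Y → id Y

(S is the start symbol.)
S → * S'
S' → ε
S' → Y
S' → S
S → Y
Y → id Y'
Y' → (
Y' → Y

Left-factoring transforms A → αβ₁ | αβ₂ into A → αA' and A' → β₁ | β₂
(α is the longest common prefix among the alternatives). Repeat until
no nonterminal has two alternatives with a common prefix.

Round 1: S has alternatives sharing prefix '*'. Introduce S': S → * S'
  Add: S' → ε
  Add: S' → Y
  Add: S' → S

Round 2: Y has alternatives sharing prefix 'id'. Introduce Y': Y → id Y'
  Add: Y' → (
  Add: Y' → Y

No remaining common prefixes — done.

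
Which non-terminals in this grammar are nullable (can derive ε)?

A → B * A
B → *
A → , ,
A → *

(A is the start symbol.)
A non-terminal is nullable if it can derive ε (the empty string): either it has an ε-production, or it has a production whose right-hand side consists entirely of nullable non-terminals.

There are no ε-productions, so no non-terminal can derive ε.
No non-terminals are nullable.

Answer: None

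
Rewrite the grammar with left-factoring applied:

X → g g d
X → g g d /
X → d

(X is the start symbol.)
X → g g d X'
X' → ε
X' → /
X → d

Left-factoring transforms A → αβ₁ | αβ₂ into A → αA' and A' → β₁ | β₂
(α is the longest common prefix among the alternatives). Repeat until
no nonterminal has two alternatives with a common prefix.

Round 1: X has alternatives sharing prefix 'g g d'. Introduce X': X → g g d X'
  Add: X' → ε
  Add: X' → /

No remaining common prefixes — done.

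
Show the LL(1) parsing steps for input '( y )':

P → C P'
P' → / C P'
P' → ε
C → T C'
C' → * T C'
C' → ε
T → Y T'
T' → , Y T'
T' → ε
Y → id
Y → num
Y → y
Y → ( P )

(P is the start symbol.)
LL(1) parsing maintains a stack (initially the start symbol over $) and the input. At each step: if the stack top is a terminal, match it against the current input token; if it is a non-terminal N, replace it with the RHS of M[N, lookahead] (the unique production whose predict set contains the lookahead).

Stack is shown with the top on the left.

Stack                    Input    Action
----------------------------------------
P $                      ( y ) $  output P → C P'
C P' $                   ( y ) $  output C → T C'
T C' P' $                ( y ) $  output T → Y T'
Y T' C' P' $             ( y ) $  output Y → ( P )
( P ) T' C' P' $         ( y ) $  match '('
P ) T' C' P' $           y ) $    output P → C P'
C P' ) T' C' P' $        y ) $    output C → T C'
T C' P' ) T' C' P' $     y ) $    output T → Y T'
Y T' C' P' ) T' C' P' $  y ) $    output Y → y
y T' C' P' ) T' C' P' $  y ) $    match 'y'
T' C' P' ) T' C' P' $    ) $      output T' → ε
C' P' ) T' C' P' $       ) $      output C' → ε
P' ) T' C' P' $          ) $      output P' → ε
) T' C' P' $             ) $      match ')'
T' C' P' $               $        output T' → ε
C' P' $                  $        output C' → ε
P' $                     $        output P' → ε
$                        $        accept

The string is accepted.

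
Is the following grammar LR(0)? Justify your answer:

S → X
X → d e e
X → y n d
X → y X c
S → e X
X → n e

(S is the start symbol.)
Augment with S' → S and build the canonical LR(0) collection (I0 = CLOSURE({[S' → . S]}), then GOTO on every symbol after a dot until no new states appear). It has 15 states:
  I0: { [S → . X], [S → . e X], [S' → . S], [X → . d e e], [X → . n e], [X → . y X c], [X → . y n d] }  — shift
  I1: { [S' → S .] }  — accept
  I2: { [S → X .] }  — reduce
  I3: { [X → d . e e] }  — shift
  I4: { [S → e . X], [X → . d e e], [X → . n e], [X → . y X c], [X → . y n d] }  — shift
  I5: { [X → n . e] }  — shift
  I6: { [X → . d e e], [X → . n e], [X → . y X c], [X → . y n d], [X → y . X c], [X → y . n d] }  — shift
  I7: { [X → y X . c] }  — shift
  I8: { [X → n . e], [X → y n . d] }  — shift
  I9: { [X → y n d .] }  — reduce
  I10: { [X → n e .] }  — reduce
  I11: { [X → y X c .] }  — reduce
  I12: { [S → e X .] }  — reduce
  I13: { [X → d e . e] }  — shift
  I14: { [X → d e e .] }  — reduce

Every state is either a pure shift/goto state or contains exactly one complete item and nothing to shift — no conflicts. The grammar is LR(0).

Answer: Yes, the grammar is LR(0)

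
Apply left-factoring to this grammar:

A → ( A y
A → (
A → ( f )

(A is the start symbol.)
A → ( A'
A' → A y
A' → ε
A' → f )

Left-factoring transforms A → αβ₁ | αβ₂ into A → αA' and A' → β₁ | β₂
(α is the longest common prefix among the alternatives). Repeat until
no nonterminal has two alternatives with a common prefix.

Round 1: A has alternatives sharing prefix '('. Introduce A': A → ( A'
  Add: A' → A y
  Add: A' → ε
  Add: A' → f )

No remaining common prefixes — done.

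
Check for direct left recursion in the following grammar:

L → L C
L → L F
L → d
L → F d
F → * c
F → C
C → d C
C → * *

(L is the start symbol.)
Yes, L is left-recursive

Direct left recursion occurs when N → N α for some non-terminal N (the right-hand side begins with the left-hand side itself).

L → L C: LEFT RECURSIVE (starts with L)
L → L F: LEFT RECURSIVE (starts with L)
L → d: starts with d
L → F d: starts with F
F → * c: starts with '*'
F → C: starts with C
C → d C: starts with d
C → * *: starts with '*'

The grammar has direct left recursion on: L.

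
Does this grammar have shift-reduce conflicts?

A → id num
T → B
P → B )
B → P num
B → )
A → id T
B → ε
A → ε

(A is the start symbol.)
Yes — I0: [A → .] vs [A → . id T]; I2: [B → .] vs [A → id . num]; I4: [T → B .] vs [P → B . )]

A shift-reduce conflict occurs when an LR(0) state has both:
  - a complete (reduce) item [A → α .] (dot at the end), and
  - a shift item [B → β . c γ] (dot before a terminal).

Augment with A' → A and build the canonical LR(0) collection (I0 = CLOSURE({[A' → . A]}), then GOTO on every symbol after a dot until no new states appear). It has 10 states:
  I0: { [A → . id T], [A → . id num], [A → .], [A' → . A] }  — shift, reduce
  I1: { [A' → A .] }  — accept
  I2: { [A → id . T], [A → id . num], [B → . )], [B → . P num], [B → .], [P → . B )], [T → . B] }  — shift, reduce
  I3: { [B → ) .] }  — reduce
  I4: { [P → B . )], [T → B .] }  — shift, reduce
  I5: { [B → P . num] }  — shift
  I6: { [A → id T .] }  — reduce
  I7: { [A → id num .] }  — reduce
  I8: { [B → P num .] }  — reduce
  I9: { [P → B ) .] }  — reduce

I0 contains reduce item [A → .] and shift items [A → . id T], [A → . id num] — shift-reduce conflict.
I2 contains reduce item [B → .] and shift items [A → id . num], [B → . )] — shift-reduce conflict.
I4 contains reduce item [T → B .] and shift item [P → B . )] — shift-reduce conflict.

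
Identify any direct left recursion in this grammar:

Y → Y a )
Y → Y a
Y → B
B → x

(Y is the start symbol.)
Yes, Y is left-recursive

Direct left recursion occurs when N → N α for some non-terminal N (the right-hand side begins with the left-hand side itself).

Y → Y a ): LEFT RECURSIVE (starts with Y)
Y → Y a: LEFT RECURSIVE (starts with Y)
Y → B: starts with B
B → x: starts with x

The grammar has direct left recursion on: Y.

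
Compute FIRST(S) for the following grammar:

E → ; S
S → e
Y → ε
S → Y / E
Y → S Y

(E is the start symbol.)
To compute FIRST(S), examine every production with S on the left-hand side, reading each right-hand side left to right until a non-nullable symbol is reached.

FIRST sets of the other non-terminals involved (by the same procedure, iterated to a fixed point):
  FIRST(Y) = { '/', 'e', ε }

From S → e:
  - e is a terminal: add 'e' and stop
From S → Y / E:
  - Y is a non-terminal: add FIRST(Y) \ {ε} = { '/', 'e' }
    Y is nullable, so continue to the next symbol
  - '/' is a terminal: add '/' and stop

Collecting: FIRST(S) = { '/', 'e' }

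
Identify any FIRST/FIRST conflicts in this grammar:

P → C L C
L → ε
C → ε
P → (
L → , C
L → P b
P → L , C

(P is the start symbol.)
A FIRST/FIRST conflict occurs when two productions N → α and N → β for the same non-terminal have FIRST(α) ∩ FIRST(β) ≠ ∅ (with ε ∈ FIRST of a nullable right-hand side, so two nullable alternatives also conflict).

FIRST sets of the non-terminals at (or reachable through a nullable prefix from) the front of some alternative:
  FIRST(C) = { ε }
  FIRST(L) = { '(', ',', 'b', ε }
  FIRST(P) = { '(', ',', 'b', ε }

Productions for P:
  P → C L C: FIRST = { '(', ',', 'b', ε }
  P → (: FIRST = { '(' }
  P → L , C: FIRST = { '(', ',', 'b' }
Productions for L:
  L → ε: FIRST = { ε }
  L → , C: FIRST = { ',' }
  L → P b: FIRST = { '(', ',', 'b' }
C has only one production, so no FIRST/FIRST conflict is possible there.

Conflict for P: P → C L C and P → (
  Overlap: { '(' }
Conflict for P: P → C L C and P → L , C
  Overlap: { '(', ',', 'b' }
Conflict for P: P → ( and P → L , C
  Overlap: { '(' }
Conflict for L: L → , C and L → P b
  Overlap: { ',' }

Answer: Yes. P → C L C / P → '(' on { '(' }; P → C L C / P → L ',' C on { '(', ',', 'b' }; P → '(' / P → L ',' C on { '(' }; L → ',' C / L → P b on { ',' }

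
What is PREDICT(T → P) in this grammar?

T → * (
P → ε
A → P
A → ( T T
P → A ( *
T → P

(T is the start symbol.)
PREDICT(T → P) = (FIRST(RHS) \ {ε}) ∪ (FOLLOW(T) if ε ∈ FIRST(RHS), i.e. RHS ⇒* ε)
FIRST(P) = { '(', ε }
FIRST(P) = { '(', ε }
ε ∈ FIRST(P) (the right-hand side is nullable), so add FOLLOW(T) = { $, '(', '*' }
PREDICT(T → P) = { $, '(', '*' }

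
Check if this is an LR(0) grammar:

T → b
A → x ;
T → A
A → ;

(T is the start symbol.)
Yes, the grammar is LR(0)

Augment with T' → T and build the canonical LR(0) collection (I0 = CLOSURE({[T' → . T]}), then GOTO on every symbol after a dot until no new states appear). It has 7 states:
  I0: { [A → . ;], [A → . x ;], [T → . A], [T → . b], [T' → . T] }  — shift
  I1: { [A → ; .] }  — reduce
  I2: { [T → A .] }  — reduce
  I3: { [T' → T .] }  — accept
  I4: { [T → b .] }  — reduce
  I5: { [A → x . ;] }  — shift
  I6: { [A → x ; .] }  — reduce

Every state is either a pure shift/goto state or contains exactly one complete item and nothing to shift — no conflicts. The grammar is LR(0).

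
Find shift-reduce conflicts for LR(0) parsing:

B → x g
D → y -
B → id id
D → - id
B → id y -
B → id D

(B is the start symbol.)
No shift-reduce conflicts

A shift-reduce conflict occurs when an LR(0) state has both:
  - a complete (reduce) item [A → α .] (dot at the end), and
  - a shift item [B → β . c γ] (dot before a terminal).

Augment with B' → B and build the canonical LR(0) collection (I0 = CLOSURE({[B' → . B]}), then GOTO on every symbol after a dot until no new states appear). It has 11 states:
  I0: { [B → . id D], [B → . id id], [B → . id y -], [B → . x g], [B' → . B] }  — shift
  I1: { [B' → B .] }  — accept
  I2: { [B → id . D], [B → id . id], [B → id . y -], [D → . - id], [D → . y -] }  — shift
  I3: { [B → x . g] }  — shift
  I4: { [B → x g .] }  — reduce
  I5: { [D → - . id] }  — shift
  I6: { [B → id D .] }  — reduce
  I7: { [B → id id .] }  — reduce
  I8: { [B → id y . -], [D → y . -] }  — shift
  I9: { [B → id y - .], [D → y - .] }  — 2 reduces
  I10: { [D → - id .] }  — reduce

No state contains both a complete item and a shift item.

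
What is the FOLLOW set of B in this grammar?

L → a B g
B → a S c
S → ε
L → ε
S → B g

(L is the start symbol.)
To compute FOLLOW(B), find every occurrence of B on a right-hand side N → α B β: add FIRST(β) \ {ε}, and if β is empty or nullable also add FOLLOW(N). Iterate to a fixed point.

In L → a B g: B is followed by g, add FIRST(g) \ {ε} = { 'g' }
In S → B g: B is followed by g, add FIRST(g) \ {ε} = { 'g' }

Taking the union: FOLLOW(B) = { 'g' }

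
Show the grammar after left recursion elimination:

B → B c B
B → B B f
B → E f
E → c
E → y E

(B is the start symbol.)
B → E f B'
B' → c B B'
B' → B f B'
B' → ε
E → c
E → y E

B is directly left-recursive. The standard transformation for
  A → A α₁ | ... | A α_m | β₁ | ... | β_n
is
  A  → β₁ A' | ... | β_n A'
  A' → α₁ A' | ... | α_m A' | ε

B → E f becomes B → E f B'
B → B c B becomes B' → c B B'
B → B B f becomes B' → B f B'
Add B' → ε

Productions for other non-terminals are unchanged:
  E → c
  E → y E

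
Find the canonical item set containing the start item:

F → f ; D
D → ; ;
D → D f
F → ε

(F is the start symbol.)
{ [F → . f ; D], [F → .], [F' → . F] }

First, augment the grammar with F' → F
I₀ = CLOSURE({ [F' → . F] }):
  [F' → . F] has the dot before F: add [F → . f ; D], [F → .]
No further items can be added.

I₀ = { [F → . f ; D], [F → .], [F' → . F] }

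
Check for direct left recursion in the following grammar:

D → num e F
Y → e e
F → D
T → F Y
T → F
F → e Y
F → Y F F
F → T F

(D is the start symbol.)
D → num e F: starts with num
Y → e e: starts with e
F → D: starts with D
T → F Y: starts with F
T → F: starts with F
F → e Y: starts with e
F → Y F F: starts with Y
F → T F: starts with T

No direct left recursion found.

Answer: No direct left recursion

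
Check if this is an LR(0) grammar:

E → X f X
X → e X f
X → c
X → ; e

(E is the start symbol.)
A grammar is LR(0) if no state in the canonical LR(0) collection has:
  - both a shift item (dot before a terminal) and a complete item (shift-reduce conflict), or
  - two or more complete items (reduce-reduce conflict; the accept item [E' → E .] counts as a complete item here).

Augment with E' → E and build the canonical LR(0) collection (I0 = CLOSURE({[E' → . E]}), then GOTO on every symbol after a dot until no new states appear). It has 11 states:
  I0: { [E → . X f X], [E' → . E], [X → . ; e], [X → . c], [X → . e X f] }  — shift
  I1: { [X → ; . e] }  — shift
  I2: { [E' → E .] }  — accept
  I3: { [E → X . f X] }  — shift
  I4: { [X → c .] }  — reduce
  I5: { [X → . ; e], [X → . c], [X → . e X f], [X → e . X f] }  — shift
  I6: { [X → e X . f] }  — shift
  I7: { [X → e X f .] }  — reduce
  I8: { [E → X f . X], [X → . ; e], [X → . c], [X → . e X f] }  — shift
  I9: { [E → X f X .] }  — reduce
  I10: { [X → ; e .] }  — reduce

Every state is either a pure shift/goto state or contains exactly one complete item and nothing to shift — no conflicts. The grammar is LR(0).

Answer: Yes, the grammar is LR(0)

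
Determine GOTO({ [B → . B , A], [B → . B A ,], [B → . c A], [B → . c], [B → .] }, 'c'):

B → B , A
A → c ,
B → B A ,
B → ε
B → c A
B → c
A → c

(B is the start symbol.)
{ [A → . c ,], [A → . c], [B → c . A], [B → c .] }

GOTO(I, 'c') = CLOSURE({ [A → αX.β] : [A → α.Xβ] ∈ I, X = 'c' })

Items with dot before 'c', with the dot advanced:
  [B → . c] → [B → c .]
  [B → . c A] → [B → c . A]
Closure of the advanced items:
  [B → c . A] has the dot before A: add [A → . c ,], [A → . c]

GOTO = { [A → . c ,], [A → . c], [B → c . A], [B → c .] }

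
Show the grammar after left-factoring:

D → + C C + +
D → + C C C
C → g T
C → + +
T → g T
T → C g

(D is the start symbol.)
D → + C C D'
D' → + +
D' → C
C → g T
C → + +
T → g T
T → C g

Left-factoring transforms A → αβ₁ | αβ₂ into A → αA' and A' → β₁ | β₂
(α is the longest common prefix among the alternatives). Repeat until
no nonterminal has two alternatives with a common prefix.

Round 1: D has alternatives sharing prefix '+ C C'. Introduce D': D → + C C D'
  Add: D' → + +
  Add: D' → C

No remaining common prefixes — done.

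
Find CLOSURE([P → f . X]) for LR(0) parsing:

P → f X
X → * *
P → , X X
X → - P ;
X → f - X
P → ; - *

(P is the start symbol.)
To compute CLOSURE, for each item [A → α.Bβ] where B is a non-terminal, add [B → .γ] for all productions B → γ; repeat for the newly added items until nothing changes.

Start with: [P → f . X]
  [P → f . X] has the dot before X: add [X → . * *], [X → . - P ;], [X → . f - X]
No further items can be added.

CLOSURE = { [P → f . X], [X → . * *], [X → . - P ;], [X → . f - X] }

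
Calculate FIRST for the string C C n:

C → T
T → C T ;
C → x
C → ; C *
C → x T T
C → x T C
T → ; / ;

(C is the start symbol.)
FIRST sets of the non-terminals involved (from the grammar, by fixed-point iteration):
  FIRST(C) = { ';', 'x' }

To compute FIRST(C C n), process the symbols left to right:
Symbol C is a non-terminal. Add FIRST(C) \ {ε} = { ';', 'x' }
C is not nullable (ε ∉ FIRST(C)), so stop here.
FIRST(C C n) = { ';', 'x' }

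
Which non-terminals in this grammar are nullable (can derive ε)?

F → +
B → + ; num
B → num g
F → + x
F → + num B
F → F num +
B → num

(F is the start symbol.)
None

There are no ε-productions, so no non-terminal can derive ε.
No non-terminals are nullable.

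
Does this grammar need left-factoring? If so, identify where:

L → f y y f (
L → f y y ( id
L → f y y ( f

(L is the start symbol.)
Left-factoring is needed when two productions for the same non-terminal
share a common prefix on the right-hand side.

Productions for L:
  L → f y y f (
  L → f y y ( id
  L → f y y ( f

Found common prefix 'f y y' in productions for L

Answer: Yes, L has productions with common prefix 'f y y'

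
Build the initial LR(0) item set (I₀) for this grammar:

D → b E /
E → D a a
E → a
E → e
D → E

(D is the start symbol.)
First, augment the grammar with D' → D
I₀ = CLOSURE({ [D' → . D] }):
  [D' → . D] has the dot before D: add [D → . b E /], [D → . E]
  [D → . E] has the dot before E: add [E → . D a a], [E → . a], [E → . e]
No further items can be added.

I₀ = { [D → . E], [D → . b E /], [D' → . D], [E → . D a a], [E → . a], [E → . e] }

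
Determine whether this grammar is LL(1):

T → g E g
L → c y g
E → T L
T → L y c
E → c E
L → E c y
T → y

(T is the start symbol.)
No. Predict set conflict for T: { 'g' }

Relevant sets:
  FIRST(L) = { 'c', 'g', 'y' }
  FIRST(E) = { 'c', 'g', 'y' }
  FIRST(T) = { 'c', 'g', 'y' }

For T:
  PREDICT(T → g E g) = { 'g' }
  PREDICT(T → L y c) = { 'c', 'g', 'y' }
  PREDICT(T → y) = { 'y' }
For L:
  PREDICT(L → c y g) = { 'c' }
  PREDICT(L → E c y) = { 'c', 'g', 'y' }
For E:
  PREDICT(E → T L) = { 'c', 'g', 'y' }
  PREDICT(E → c E) = { 'c' }

Conflict found: Predict set conflict for T: { 'g' }
The grammar is NOT LL(1).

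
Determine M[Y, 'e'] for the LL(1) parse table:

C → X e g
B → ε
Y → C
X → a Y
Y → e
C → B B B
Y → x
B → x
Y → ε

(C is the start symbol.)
Y → C, Y → e, Y → ε

To find M[Y, 'e'], we find productions for Y where 'e' is in the predict set (PREDICT(N → α) = (FIRST(α) \ {ε}) ∪ (FOLLOW(N) if α ⇒* ε)).

Relevant sets:
  FIRST(C) = { 'a', 'x', ε }
  FOLLOW(Y) = { 'e' }

Y → C: PREDICT = { 'a', 'e', 'x' }
  'e' is in predict set, so this production goes in M[Y, 'e']
Y → e: PREDICT = { 'e' }
  'e' is in predict set, so this production goes in M[Y, 'e']
Y → x: PREDICT = { 'x' }
Y → ε: PREDICT = { 'e' }
  'e' is in predict set, so this production goes in M[Y, 'e']

M[Y, 'e'] = Y → C, Y → e, Y → ε  (a multiply-defined cell — the grammar is not LL(1))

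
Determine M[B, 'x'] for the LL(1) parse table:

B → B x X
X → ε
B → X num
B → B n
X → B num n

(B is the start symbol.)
To find M[B, 'x'], we find productions for B where 'x' is in the predict set (PREDICT(N → α) = (FIRST(α) \ {ε}) ∪ (FOLLOW(N) if α ⇒* ε)).

Relevant sets:
  FIRST(B) = { 'num' }
  FIRST(X) = { 'num', ε }

B → B x X: PREDICT = { 'num' }
B → X num: PREDICT = { 'num' }
B → B n: PREDICT = { 'num' }

M[B, 'x'] is empty (no production applies)

Answer: Empty (error entry)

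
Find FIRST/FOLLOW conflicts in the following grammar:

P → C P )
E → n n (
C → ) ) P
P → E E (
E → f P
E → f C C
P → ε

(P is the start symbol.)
Yes. P → C P ')' with FOLLOW(P) on { ')' }; P → E E '(' with FOLLOW(P) on { 'f', 'n' }

Nullable non-terminals: P.
FIRST sets used below: FIRST(C) = { ')' }, FIRST(E) = { 'f', 'n' }

P: nullable alternative(s) P → ε; FOLLOW(P) = { $, '(', ')', 'f', 'n' }
  P → C P ): FIRST \ {ε} = { ')' } — overlaps FOLLOW(P) on { ')' }: CONFLICT
  P → E E (: FIRST \ {ε} = { 'f', 'n' } — overlaps FOLLOW(P) on { 'f', 'n' }: CONFLICT
  P → ε: FIRST \ {ε} = { } — this is the only nullable alternative, skip

C, E have no nullable alternative, so no FIRST/FOLLOW check is needed there.

So the grammar has 2 FIRST/FOLLOW conflicts (marked CONFLICT above).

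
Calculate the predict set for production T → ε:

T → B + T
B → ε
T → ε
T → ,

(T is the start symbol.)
{ $ }

PREDICT(T → ε) = (FIRST(RHS) \ {ε}) ∪ (FOLLOW(T) if ε ∈ FIRST(RHS), i.e. RHS ⇒* ε)
The right-hand side is ε (FIRST(ε) = { ε }), so the predict set is FOLLOW(T) = { $ }
PREDICT(T → ε) = { $ }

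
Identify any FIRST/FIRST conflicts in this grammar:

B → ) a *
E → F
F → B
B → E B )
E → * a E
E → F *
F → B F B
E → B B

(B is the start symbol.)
Yes. B → ')' a '*' / B → E B ')' on { ')' }; E → F / E → '*' a E on { '*' }; E → F / E → F '*' on { ')', '*' }; E → F / E → B B on { ')', '*' }; E → '*' a E / E → F '*' on { '*' }; E → '*' a E / E → B B on { '*' }; E → F '*' / E → B B on { ')', '*' }; F → B / F → B F B on { ')', '*' }

A FIRST/FIRST conflict occurs when two productions N → α and N → β for the same non-terminal have FIRST(α) ∩ FIRST(β) ≠ ∅ (with ε ∈ FIRST of a nullable right-hand side, so two nullable alternatives also conflict).

FIRST sets of the non-terminals at (or reachable through a nullable prefix from) the front of some alternative:
  FIRST(E) = { ')', '*' }
  FIRST(F) = { ')', '*' }
  FIRST(B) = { ')', '*' }

Productions for B:
  B → ) a *: FIRST = { ')' }
  B → E B ): FIRST = { ')', '*' }
Productions for E:
  E → F: FIRST = { ')', '*' }
  E → * a E: FIRST = { '*' }
  E → F *: FIRST = { ')', '*' }
  E → B B: FIRST = { ')', '*' }
Productions for F:
  F → B: FIRST = { ')', '*' }
  F → B F B: FIRST = { ')', '*' }

Conflict for B: B → ) a * and B → E B )
  Overlap: { ')' }
Conflict for E: E → F and E → * a E
  Overlap: { '*' }
Conflict for E: E → F and E → F *
  Overlap: { ')', '*' }
Conflict for E: E → F and E → B B
  Overlap: { ')', '*' }
Conflict for E: E → * a E and E → F *
  Overlap: { '*' }
Conflict for E: E → * a E and E → B B
  Overlap: { '*' }
Conflict for E: E → F * and E → B B
  Overlap: { ')', '*' }
Conflict for F: F → B and F → B F B
  Overlap: { ')', '*' }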